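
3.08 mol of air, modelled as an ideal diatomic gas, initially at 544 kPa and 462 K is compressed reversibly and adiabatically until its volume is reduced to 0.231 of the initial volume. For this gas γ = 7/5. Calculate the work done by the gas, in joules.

V₁ = nRT₁/P₁ = 3.08×8.314×462/544 = 21.7 L.
Adiabatic: TV^(γ−1) = const ⇒ T₂ = 462×(4.33)^0.400 = 830 K; PV^γ = const ⇒ P₂ = 4230 kPa.
ΔU = nCvΔT = 3.08×20.8×(830−462) = 23600 J.
Q = 0 for an adiabatic process, so W = −ΔU = -23600 J.

-23600 J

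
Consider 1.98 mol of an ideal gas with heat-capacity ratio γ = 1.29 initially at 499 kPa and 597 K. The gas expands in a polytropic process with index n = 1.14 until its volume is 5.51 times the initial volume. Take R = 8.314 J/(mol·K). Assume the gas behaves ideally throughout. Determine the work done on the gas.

V₁ = nRT₁/P₁ = 1.98×8.314×597/499 = 19.7 L.
Polytropic n=1.14: T₂ = T₁(V₁/V₂)^(n−1) = 597×(0.181)^0.14 = 470 K; P₂ = P₁(V₁/V₂)^n = 71.3 kPa.
W = (P₁V₁−P₂V₂)/(n−1) = (499×19.7−71.3×109)/0.14 = 14900 J.
Work done on the gas = −W_by = -14900 J.

-14900 J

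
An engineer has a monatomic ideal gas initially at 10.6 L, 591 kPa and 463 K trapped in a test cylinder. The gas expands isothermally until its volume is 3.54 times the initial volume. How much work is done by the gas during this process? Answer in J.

7920 J

n = P₁V₁/(RT₁) = 591×10.6/(8.314×463) = 1.63 mol.
Isothermal: T stays 463 K; PV = const ⇒ V₂ = 37.5 L, P₂ = 167 kPa.
W = nRT ln(V₂/V₁) = 1.63×8.314×463×ln(3.54) = 7920 J.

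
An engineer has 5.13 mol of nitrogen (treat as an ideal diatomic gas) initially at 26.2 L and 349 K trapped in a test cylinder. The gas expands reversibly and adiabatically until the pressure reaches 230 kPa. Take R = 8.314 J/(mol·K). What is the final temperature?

270 K

P₁ = nRT₁/V₁ = 5.13×8.314×349/26.2 = 568 kPa.
Adiabatic: T₂/T₁ = (P₂/P₁)^((γ−1)/γ) ⇒ T₂ = 349×(0.405)^0.286 = 270 K; V₂ = 50.0 L.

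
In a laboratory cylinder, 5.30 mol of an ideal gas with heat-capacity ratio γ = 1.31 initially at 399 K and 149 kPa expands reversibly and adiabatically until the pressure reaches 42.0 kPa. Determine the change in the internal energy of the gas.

-14700 J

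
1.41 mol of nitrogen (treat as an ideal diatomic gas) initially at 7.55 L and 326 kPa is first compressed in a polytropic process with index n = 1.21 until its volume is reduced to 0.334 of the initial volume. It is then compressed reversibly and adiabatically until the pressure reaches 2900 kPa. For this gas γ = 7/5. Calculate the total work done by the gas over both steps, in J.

T₁ = P₁V₁/(nR) = 326×7.55/(1.41×8.314) = 210 K.
Step 1 — Polytropic n=1.21: T₂ = T₁(V₁/V₂)^(n−1) = 210×(2.99)^0.21 = 264 K; P₂ = P₁(V₁/V₂)^n = 1230 kPa.
W = (P₁V₁−P₂V₂)/(n−1) = (326×7.55−1230×2.52)/0.21 = -3040 J.
ΔU = nCvΔT = 1.41×20.8×(264−210) = 1590 J.
Q = ΔU + W = -1440 J.
State after step 1: P = 1230 kPa, V = 2.52 L, T = 264 K.
Step 2 — Adiabatic: T₂/T₁ = (P₂/P₁)^((γ−1)/γ) ⇒ T₂ = 264×(2.36)^0.286 = 338 K; V₂ = 1.37 L.
ΔU = nCvΔT = 1.41×20.8×(338−264) = 2150 J.
Q = 0 for an adiabatic process, so W = −ΔU = -2150 J.
Net over both steps: W = -5190 J, Q = -1440 J, ΔU = 3750 J.

-5190 J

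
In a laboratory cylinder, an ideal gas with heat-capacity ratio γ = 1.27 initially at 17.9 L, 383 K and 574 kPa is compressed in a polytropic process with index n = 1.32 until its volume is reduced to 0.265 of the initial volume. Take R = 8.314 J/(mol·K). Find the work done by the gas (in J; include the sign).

n = P₁V₁/(RT₁) = 574×17.9/(8.314×383) = 3.23 mol.
Polytropic n=1.32: T₂ = T₁(V₁/V₂)^(n−1) = 383×(3.77)^0.32 = 586 K; P₂ = P₁(V₁/V₂)^n = 3310 kPa.
W = (P₁V₁−P₂V₂)/(n−1) = (574×17.9−3310×4.74)/0.32 = -17000 J.

-17000 J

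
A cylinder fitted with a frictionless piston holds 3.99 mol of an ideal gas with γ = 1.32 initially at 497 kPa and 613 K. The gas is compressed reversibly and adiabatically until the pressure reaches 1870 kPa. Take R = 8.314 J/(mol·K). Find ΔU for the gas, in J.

V₁ = nRT₁/P₁ = 3.99×8.314×613/497 = 40.9 L.
Adiabatic: T₂/T₁ = (P₂/P₁)^((γ−1)/γ) ⇒ T₂ = 613×(3.76)^0.242 = 845 K; V₂ = 15.0 L.
For an ideal gas ΔU = nCvΔT with Cv = R/(γ−1) = 26.0 J/(mol·K).
ΔU = 3.99×26.0×(845−613) = 24100 J.

24100 J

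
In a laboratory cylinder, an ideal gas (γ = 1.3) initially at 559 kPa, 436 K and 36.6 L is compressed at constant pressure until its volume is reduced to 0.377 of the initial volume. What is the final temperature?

Isobaric: P stays 559 kPa; V/T = const ⇒ T₂ = 164 K, V₂ = 13.8 L.

164 K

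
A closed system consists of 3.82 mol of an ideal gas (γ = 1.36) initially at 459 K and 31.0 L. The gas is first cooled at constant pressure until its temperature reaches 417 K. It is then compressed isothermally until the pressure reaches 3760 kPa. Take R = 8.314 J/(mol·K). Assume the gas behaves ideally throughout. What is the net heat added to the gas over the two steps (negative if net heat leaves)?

P₁ = nRT₁/V₁ = 3.82×8.314×459/31.0 = 470 kPa.
Step 1 — Isobaric: P stays 470 kPa; V/T = const ⇒ T₂ = 417 K, V₂ = 28.2 L.
W = PΔV = 470×(28.2−31.0) kPa·L = -1330 J.
ΔU = nCvΔT = 3.82×23.1×(417−459) = -3710 J.
Q = ΔU + W = nCpΔT = -5040 J.
State after step 1: P = 470 kPa, V = 28.2 L, T = 417 K.
Step 2 — Isothermal: T stays 417 K; PV = const ⇒ V₂ = 3.52 L, P₂ = 3760 kPa.
ΔU = 0 (ideal gas, T constant).
W = nRT ln(V₂/V₁) = 3.82×8.314×417×ln(0.125) = -27500 J.
Q = ΔU + W = -27500 J.
Net over both steps: W = -28900 J, Q = -32600 J, ΔU = -3710 J.

-32600 J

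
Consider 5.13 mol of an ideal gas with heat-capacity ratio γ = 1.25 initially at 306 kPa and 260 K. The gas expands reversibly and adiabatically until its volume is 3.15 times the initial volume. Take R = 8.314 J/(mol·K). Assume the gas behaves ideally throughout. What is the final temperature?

V₁ = nRT₁/P₁ = 5.13×8.314×260/306 = 36.2 L.
Adiabatic: TV^(γ−1) = const ⇒ T₂ = 260×(0.317)^0.250 = 195 K; PV^γ = const ⇒ P₂ = 72.9 kPa.

195 K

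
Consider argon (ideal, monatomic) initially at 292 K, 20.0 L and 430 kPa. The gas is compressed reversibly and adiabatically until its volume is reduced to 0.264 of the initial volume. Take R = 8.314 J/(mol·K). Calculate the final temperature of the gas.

Adiabatic: TV^(γ−1) = const ⇒ T₂ = 292×(3.79)^0.667 = 710 K; PV^γ = const ⇒ P₂ = 3960 kPa.

710 K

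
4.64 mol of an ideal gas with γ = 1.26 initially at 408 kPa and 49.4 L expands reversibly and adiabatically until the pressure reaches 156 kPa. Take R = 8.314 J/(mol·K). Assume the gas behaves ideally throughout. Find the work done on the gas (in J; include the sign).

T₁ = P₁V₁/(nR) = 408×49.4/(4.64×8.314) = 522 K.
Adiabatic: T₂/T₁ = (P₂/P₁)^((γ−1)/γ) ⇒ T₂ = 522×(0.382)^0.206 = 428 K; V₂ = 106 L.
ΔU = nCvΔT = 4.64×32.0×(428−522) = -13900 J.
Q = 0 for an adiabatic process, so W = −ΔU = 13900 J.
Work done on the gas = −W_by = -13900 J.

-13900 J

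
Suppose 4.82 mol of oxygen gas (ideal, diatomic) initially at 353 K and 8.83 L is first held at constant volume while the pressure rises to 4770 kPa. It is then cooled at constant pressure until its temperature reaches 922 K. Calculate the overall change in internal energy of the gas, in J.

P₁ = nRT₁/V₁ = 4.82×8.314×353/8.83 = 1600 kPa.
Step 1 — Isochoric: V stays 8.83 L; P/T = const ⇒ T₂ = 1050 K, P₂ = 4770 kPa.
W = 0 (no volume change).
ΔU = nCvΔT = 4.82×20.8×(1050−353) = 69900 J.
Q = ΔU = 69900 J.
State after step 1: P = 4770 kPa, V = 8.83 L, T = 1050 K.
Step 2 — Isobaric: P stays 4770 kPa; V/T = const ⇒ T₂ = 922 K, V₂ = 7.75 L.
W = PΔV = 4770×(7.75−8.83) kPa·L = -5170 J.
ΔU = nCvΔT = 4.82×20.8×(922−1050) = -12900 J.
Q = ΔU + W = nCpΔT = -18100 J.
Net over both steps: W = -5170 J, Q = 51800 J, ΔU = 57000 J.

57000 J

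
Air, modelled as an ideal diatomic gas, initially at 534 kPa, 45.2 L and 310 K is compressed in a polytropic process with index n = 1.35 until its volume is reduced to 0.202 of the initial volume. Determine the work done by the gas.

-51700 J

n = P₁V₁/(RT₁) = 534×45.2/(8.314×310) = 9.37 mol.
Polytropic n=1.35: T₂ = T₁(V₁/V₂)^(n−1) = 310×(4.95)^0.35 = 543 K; P₂ = P₁(V₁/V₂)^n = 4630 kPa.
W = (P₁V₁−P₂V₂)/(n−1) = (534×45.2−4630×9.13)/0.35 = -51700 J.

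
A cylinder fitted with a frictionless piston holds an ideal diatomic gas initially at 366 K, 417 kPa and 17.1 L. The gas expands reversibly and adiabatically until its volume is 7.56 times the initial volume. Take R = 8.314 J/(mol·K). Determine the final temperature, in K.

Adiabatic: TV^(γ−1) = const ⇒ T₂ = 366×(0.132)^0.400 = 163 K; PV^γ = const ⇒ P₂ = 24.6 kPa.

163 K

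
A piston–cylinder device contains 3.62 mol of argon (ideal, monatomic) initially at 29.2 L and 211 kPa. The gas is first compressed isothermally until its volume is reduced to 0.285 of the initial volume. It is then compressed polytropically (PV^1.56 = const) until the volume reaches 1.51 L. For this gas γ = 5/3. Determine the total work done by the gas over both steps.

T₁ = P₁V₁/(nR) = 211×29.2/(3.62×8.314) = 205 K.
Step 1 — Isothermal: T stays 205 K; PV = const ⇒ V₂ = 8.32 L, P₂ = 740 kPa.
ΔU = 0 (ideal gas, T constant).
W = nRT ln(V₂/V₁) = 3.62×8.314×205×ln(0.285) = -7730 J.
Q = ΔU + W = -7730 J.
State after step 1: P = 740 kPa, V = 8.32 L, T = 205 K.
Step 2 — Polytropic n=1.56: T₂ = T₁(V₁/V₂)^(n−1) = 205×(5.51)^0.56 = 532 K; P₂ = P₁(V₁/V₂)^n = 10600 kPa.
W = (P₁V₁−P₂V₂)/(n−1) = (740×8.32−10600×1.51)/0.56 = -17600 J.
ΔU = nCvΔT = 3.62×12.5×(532−205) = 14800 J.
Q = ΔU + W = -2820 J.
Net over both steps: W = -25300 J, Q = -10600 J, ΔU = 14800 J.

-25300 J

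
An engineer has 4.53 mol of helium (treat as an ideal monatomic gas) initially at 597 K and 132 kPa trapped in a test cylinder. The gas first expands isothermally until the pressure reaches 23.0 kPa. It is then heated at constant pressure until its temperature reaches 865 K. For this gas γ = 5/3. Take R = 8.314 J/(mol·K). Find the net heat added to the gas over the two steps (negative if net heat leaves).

64500 J

V₁ = nRT₁/P₁ = 4.53×8.314×597/132 = 170 L.
Step 1 — Isothermal: T stays 597 K; PV = const ⇒ V₂ = 978 L, P₂ = 23.0 kPa.
ΔU = 0 (ideal gas, T constant).
W = nRT ln(V₂/V₁) = 4.53×8.314×597×ln(5.74) = 39300 J.
Q = ΔU + W = 39300 J.
State after step 1: P = 23.0 kPa, V = 978 L, T = 597 K.
Step 2 — Isobaric: P stays 23.0 kPa; V/T = const ⇒ T₂ = 865 K, V₂ = 1420 L.
W = PΔV = 23.0×(1420−978) kPa·L = 10100 J.
ΔU = nCvΔT = 4.53×12.5×(865−597) = 15100 J.
Q = ΔU + W = nCpΔT = 25200 J.
Net over both steps: W = 49400 J, Q = 64500 J, ΔU = 15100 J.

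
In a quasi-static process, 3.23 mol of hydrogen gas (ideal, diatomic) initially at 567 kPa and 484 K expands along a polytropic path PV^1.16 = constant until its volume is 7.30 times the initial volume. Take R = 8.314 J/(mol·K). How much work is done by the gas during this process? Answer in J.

22100 J

V₁ = nRT₁/P₁ = 3.23×8.314×484/567 = 22.9 L.
Polytropic n=1.16: T₂ = T₁(V₁/V₂)^(n−1) = 484×(0.137)^0.16 = 352 K; P₂ = P₁(V₁/V₂)^n = 56.5 kPa.
W = (P₁V₁−P₂V₂)/(n−1) = (567×22.9−56.5×167)/0.16 = 22100 J.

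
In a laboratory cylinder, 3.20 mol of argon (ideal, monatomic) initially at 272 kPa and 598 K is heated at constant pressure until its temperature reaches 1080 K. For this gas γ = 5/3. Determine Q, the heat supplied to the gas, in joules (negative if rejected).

V₁ = nRT₁/P₁ = 3.20×8.314×598/272 = 58.5 L.
Isobaric: P stays 272 kPa; V/T = const ⇒ T₂ = 1080 K, V₂ = 106 L.
W = PΔV = 272×(106−58.5) kPa·L = 12800 J.
ΔU = nCvΔT = 3.20×12.5×(1080−598) = 19200 J.
Q = ΔU + W = nCpΔT = 32100 J.

32100 J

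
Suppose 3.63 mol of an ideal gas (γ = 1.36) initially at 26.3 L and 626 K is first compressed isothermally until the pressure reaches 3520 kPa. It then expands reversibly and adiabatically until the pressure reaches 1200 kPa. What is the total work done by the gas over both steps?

-17000 J

P₁ = nRT₁/V₁ = 3.63×8.314×626/26.3 = 718 kPa.
Step 1 — Isothermal: T stays 626 K; PV = const ⇒ V₂ = 5.37 L, P₂ = 3520 kPa.
ΔU = 0 (ideal gas, T constant).
W = nRT ln(V₂/V₁) = 3.63×8.314×626×ln(0.204) = -30000 J.
Q = ΔU + W = -30000 J.
State after step 1: P = 3520 kPa, V = 5.37 L, T = 626 K.
Step 2 — Adiabatic: T₂/T₁ = (P₂/P₁)^((γ−1)/γ) ⇒ T₂ = 626×(0.341)^0.265 = 471 K; V₂ = 11.8 L.
ΔU = nCvΔT = 3.63×23.1×(471−626) = -13000 J.
Q = 0 for an adiabatic process, so W = −ΔU = 13000 J.
Net over both steps: W = -17000 J, Q = -30000 J, ΔU = -13000 J.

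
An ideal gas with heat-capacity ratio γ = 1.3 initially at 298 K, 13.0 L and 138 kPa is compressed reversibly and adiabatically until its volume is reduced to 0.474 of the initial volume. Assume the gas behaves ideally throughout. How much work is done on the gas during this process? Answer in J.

n = P₁V₁/(RT₁) = 138×13.0/(8.314×298) = 0.724 mol.
Adiabatic: TV^(γ−1) = const ⇒ T₂ = 298×(2.11)^0.300 = 373 K; PV^γ = const ⇒ P₂ = 364 kPa.
ΔU = nCvΔT = 0.724×27.7×(373−298) = 1500 J.
Q = 0 for an adiabatic process, so W = −ΔU = -1500 J.
Work done on the gas = −W_by = 1500 J.

1500 J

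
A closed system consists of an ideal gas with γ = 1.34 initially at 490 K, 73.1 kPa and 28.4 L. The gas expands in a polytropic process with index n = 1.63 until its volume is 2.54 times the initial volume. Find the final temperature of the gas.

Polytropic n=1.63: T₂ = T₁(V₁/V₂)^(n−1) = 490×(0.394)^0.63 = 272 K; P₂ = P₁(V₁/V₂)^n = 16.0 kPa.

272 K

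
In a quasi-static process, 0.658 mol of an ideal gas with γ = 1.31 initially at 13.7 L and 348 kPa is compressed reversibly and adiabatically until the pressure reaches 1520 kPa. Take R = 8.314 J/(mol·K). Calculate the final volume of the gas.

T₁ = P₁V₁/(nR) = 348×13.7/(0.658×8.314) = 871 K.
Adiabatic: T₂/T₁ = (P₂/P₁)^((γ−1)/γ) ⇒ T₂ = 871×(4.37)^0.237 = 1240 K; V₂ = 4.45 L.

4.45 L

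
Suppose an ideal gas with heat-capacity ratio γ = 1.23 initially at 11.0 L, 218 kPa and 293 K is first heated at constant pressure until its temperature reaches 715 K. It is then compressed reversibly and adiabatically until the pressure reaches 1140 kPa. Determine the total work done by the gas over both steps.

-5770 J

n = P₁V₁/(RT₁) = 218×11.0/(8.314×293) = 0.984 mol.
Step 1 — Isobaric: P stays 218 kPa; V/T = const ⇒ T₂ = 715 K, V₂ = 26.8 L.
W = PΔV = 218×(26.8−11.0) kPa·L = 3450 J.
ΔU = nCvΔT = 0.984×36.1×(715−293) = 15000 J.
Q = ΔU + W = nCpΔT = 18500 J.
State after step 1: P = 218 kPa, V = 26.8 L, T = 715 K.
Step 2 — Adiabatic: T₂/T₁ = (P₂/P₁)^((γ−1)/γ) ⇒ T₂ = 715×(5.23)^0.187 = 974 K; V₂ = 6.99 L.
ΔU = nCvΔT = 0.984×36.1×(974−715) = 9220 J.
Q = 0 for an adiabatic process, so W = −ΔU = -9220 J.
Net over both steps: W = -5770 J, Q = 18500 J, ΔU = 24200 J.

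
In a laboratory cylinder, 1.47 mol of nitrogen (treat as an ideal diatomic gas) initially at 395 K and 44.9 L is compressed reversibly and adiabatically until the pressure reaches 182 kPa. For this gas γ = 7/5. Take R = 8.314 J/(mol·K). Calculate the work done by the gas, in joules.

-1960 J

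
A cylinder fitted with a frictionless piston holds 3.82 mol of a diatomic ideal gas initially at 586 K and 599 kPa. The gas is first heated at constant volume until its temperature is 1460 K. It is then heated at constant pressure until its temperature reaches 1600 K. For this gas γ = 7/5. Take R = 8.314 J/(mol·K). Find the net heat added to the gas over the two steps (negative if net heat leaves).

85000 J

V₁ = nRT₁/P₁ = 3.82×8.314×586/599 = 31.1 L.
Step 1 — Isochoric: V stays 31.1 L; P/T = const ⇒ T₂ = 1460 K, P₂ = 1490 kPa.
W = 0 (no volume change).
ΔU = nCvΔT = 3.82×20.8×(1460−586) = 69400 J.
Q = ΔU = 69400 J.
State after step 1: P = 1490 kPa, V = 31.1 L, T = 1460 K.
Step 2 — Isobaric: P stays 1490 kPa; V/T = const ⇒ T₂ = 1600 K, V₂ = 34.0 L.
W = PΔV = 1490×(34.0−31.1) kPa·L = 4450 J.
ΔU = nCvΔT = 3.82×20.8×(1600−1460) = 11100 J.
Q = ΔU + W = nCpΔT = 15600 J.
Net over both steps: W = 4450 J, Q = 85000 J, ΔU = 80500 J.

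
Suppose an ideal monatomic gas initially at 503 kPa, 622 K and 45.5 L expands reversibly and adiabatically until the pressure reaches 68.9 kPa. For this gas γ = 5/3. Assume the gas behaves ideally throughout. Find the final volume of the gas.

150 L

Adiabatic: T₂/T₁ = (P₂/P₁)^((γ−1)/γ) ⇒ T₂ = 622×(0.137)^0.400 = 281 K; V₂ = 150 L.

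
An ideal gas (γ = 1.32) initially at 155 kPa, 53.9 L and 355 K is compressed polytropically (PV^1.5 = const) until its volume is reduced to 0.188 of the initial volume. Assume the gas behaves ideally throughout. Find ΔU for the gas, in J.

n = P₁V₁/(RT₁) = 155×53.9/(8.314×355) = 2.83 mol.
Polytropic n=1.5: T₂ = T₁(V₁/V₂)^(n−1) = 355×(5.32)^0.50 = 819 K; P₂ = P₁(V₁/V₂)^n = 1900 kPa.
For an ideal gas ΔU = nCvΔT with Cv = R/(γ−1) = 26.0 J/(mol·K).
ΔU = 2.83×26.0×(819−355) = 34100 J.

34100 J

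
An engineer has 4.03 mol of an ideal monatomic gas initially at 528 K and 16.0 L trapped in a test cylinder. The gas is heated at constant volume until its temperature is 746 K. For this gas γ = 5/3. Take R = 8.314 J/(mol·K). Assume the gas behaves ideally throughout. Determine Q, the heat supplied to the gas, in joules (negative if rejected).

11000 J

P₁ = nRT₁/V₁ = 4.03×8.314×528/16.0 = 1110 kPa.
Isochoric: V stays 16.0 L; P/T = const ⇒ T₂ = 746 K, P₂ = 1560 kPa.
W = 0 (no volume change).
ΔU = nCvΔT = 4.03×12.5×(746−528) = 11000 J.
Q = ΔU = 11000 J.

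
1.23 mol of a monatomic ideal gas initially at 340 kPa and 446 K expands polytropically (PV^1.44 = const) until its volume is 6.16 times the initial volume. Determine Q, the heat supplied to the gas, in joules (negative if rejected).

V₁ = nRT₁/P₁ = 1.23×8.314×446/340 = 13.4 L.
Polytropic n=1.44: T₂ = T₁(V₁/V₂)^(n−1) = 446×(0.162)^0.44 = 200 K; P₂ = P₁(V₁/V₂)^n = 24.8 kPa.
W = (P₁V₁−P₂V₂)/(n−1) = (340×13.4−24.8×82.6)/0.44 = 5710 J.
ΔU = nCvΔT = 1.23×12.5×(200−446) = -3770 J.
Q = ΔU + W = 1940 J.

1940 J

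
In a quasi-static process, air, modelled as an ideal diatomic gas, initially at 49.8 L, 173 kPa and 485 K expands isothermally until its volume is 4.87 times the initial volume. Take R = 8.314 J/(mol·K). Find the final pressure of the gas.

35.5 kPa

Isothermal: T stays 485 K; PV = const ⇒ V₂ = 243 L, P₂ = 35.5 kPa.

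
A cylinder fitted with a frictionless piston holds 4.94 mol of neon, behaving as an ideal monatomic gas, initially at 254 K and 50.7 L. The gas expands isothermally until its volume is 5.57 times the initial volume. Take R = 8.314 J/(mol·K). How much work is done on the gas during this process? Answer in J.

-17900 J

P₁ = nRT₁/V₁ = 4.94×8.314×254/50.7 = 206 kPa.
Isothermal: T stays 254 K; PV = const ⇒ V₂ = 282 L, P₂ = 36.9 kPa.
W = nRT ln(V₂/V₁) = 4.94×8.314×254×ln(5.57) = 17900 J.
Work done on the gas = −W_by = -17900 J.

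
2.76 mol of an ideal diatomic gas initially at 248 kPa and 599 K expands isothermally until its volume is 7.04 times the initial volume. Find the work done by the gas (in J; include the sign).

26800 J

V₁ = nRT₁/P₁ = 2.76×8.314×599/248 = 55.4 L.
Isothermal: T stays 599 K; PV = const ⇒ V₂ = 390 L, P₂ = 35.2 kPa.
W = nRT ln(V₂/V₁) = 2.76×8.314×599×ln(7.04) = 26800 J.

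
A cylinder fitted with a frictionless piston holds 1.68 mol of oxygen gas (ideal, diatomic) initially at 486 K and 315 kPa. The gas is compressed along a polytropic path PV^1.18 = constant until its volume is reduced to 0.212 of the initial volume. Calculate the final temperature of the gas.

V₁ = nRT₁/P₁ = 1.68×8.314×486/315 = 21.5 L.
Polytropic n=1.18: T₂ = T₁(V₁/V₂)^(n−1) = 486×(4.72)^0.18 = 643 K; P₂ = P₁(V₁/V₂)^n = 1960 kPa.

643 K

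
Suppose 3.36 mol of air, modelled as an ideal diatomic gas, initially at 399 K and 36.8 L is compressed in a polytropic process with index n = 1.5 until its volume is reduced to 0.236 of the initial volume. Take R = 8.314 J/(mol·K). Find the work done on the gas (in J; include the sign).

P₁ = nRT₁/V₁ = 3.36×8.314×399/36.8 = 303 kPa.
Polytropic n=1.5: T₂ = T₁(V₁/V₂)^(n−1) = 399×(4.24)^0.50 = 821 K; P₂ = P₁(V₁/V₂)^n = 2640 kPa.
W = (P₁V₁−P₂V₂)/(n−1) = (303×36.8−2640×8.68)/0.50 = -23600 J.
Work done on the gas = −W_by = 23600 J.

23600 J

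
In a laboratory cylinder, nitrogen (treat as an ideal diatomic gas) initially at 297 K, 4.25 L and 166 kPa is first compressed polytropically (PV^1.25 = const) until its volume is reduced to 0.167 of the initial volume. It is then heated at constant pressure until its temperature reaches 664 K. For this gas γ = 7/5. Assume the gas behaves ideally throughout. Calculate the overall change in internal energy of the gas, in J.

n = P₁V₁/(RT₁) = 166×4.25/(8.314×297) = 0.286 mol.
Step 1 — Polytropic n=1.25: T₂ = T₁(V₁/V₂)^(n−1) = 297×(5.99)^0.25 = 465 K; P₂ = P₁(V₁/V₂)^n = 1550 kPa.
W = (P₁V₁−P₂V₂)/(n−1) = (166×4.25−1550×0.710)/0.25 = -1590 J.
ΔU = nCvΔT = 0.286×20.8×(465−297) = 995 J.
Q = ΔU + W = -597 J.
State after step 1: P = 1550 kPa, V = 0.710 L, T = 465 K.
Step 2 — Isobaric: P stays 1550 kPa; V/T = const ⇒ T₂ = 664 K, V₂ = 1.01 L.
W = PΔV = 1550×(1.01−0.710) kPa·L = 474 J.
ΔU = nCvΔT = 0.286×20.8×(664−465) = 1180 J.
Q = ΔU + W = nCpΔT = 1660 J.
Net over both steps: W = -1120 J, Q = 1060 J, ΔU = 2180 J.

2180 J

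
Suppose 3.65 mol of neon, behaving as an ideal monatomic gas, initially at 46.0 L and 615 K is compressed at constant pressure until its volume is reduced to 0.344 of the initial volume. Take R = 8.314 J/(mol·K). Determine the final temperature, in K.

212 K

P₁ = nRT₁/V₁ = 3.65×8.314×615/46.0 = 406 kPa.
Isobaric: P stays 406 kPa; V/T = const ⇒ T₂ = 212 K, V₂ = 15.8 L.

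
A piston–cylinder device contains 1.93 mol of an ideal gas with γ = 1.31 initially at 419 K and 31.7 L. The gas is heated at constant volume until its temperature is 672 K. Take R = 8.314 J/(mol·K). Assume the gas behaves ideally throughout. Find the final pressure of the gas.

340 kPa

P₁ = nRT₁/V₁ = 1.93×8.314×419/31.7 = 212 kPa.
Isochoric: V stays 31.7 L; P/T = const ⇒ T₂ = 672 K, P₂ = 340 kPa.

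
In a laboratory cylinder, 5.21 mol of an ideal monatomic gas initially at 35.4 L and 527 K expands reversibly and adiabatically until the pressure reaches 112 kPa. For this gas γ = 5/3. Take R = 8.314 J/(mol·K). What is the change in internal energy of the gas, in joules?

-17200 J

P₁ = nRT₁/V₁ = 5.21×8.314×527/35.4 = 645 kPa.
Adiabatic: T₂/T₁ = (P₂/P₁)^((γ−1)/γ) ⇒ T₂ = 527×(0.174)^0.400 = 262 K; V₂ = 101 L.
For an ideal gas ΔU = nCvΔT with Cv = (3/2)R = 12.5 J/(mol·K).
ΔU = 5.21×12.5×(262−527) = -17200 J.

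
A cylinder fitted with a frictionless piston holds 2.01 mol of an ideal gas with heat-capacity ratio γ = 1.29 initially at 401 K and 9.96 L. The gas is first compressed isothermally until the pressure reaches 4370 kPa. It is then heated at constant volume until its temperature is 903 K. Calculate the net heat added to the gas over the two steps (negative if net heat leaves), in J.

16400 J

P₁ = nRT₁/V₁ = 2.01×8.314×401/9.96 = 673 kPa.
Step 1 — Isothermal: T stays 401 K; PV = const ⇒ V₂ = 1.53 L, P₂ = 4370 kPa.
ΔU = 0 (ideal gas, T constant).
W = nRT ln(V₂/V₁) = 2.01×8.314×401×ln(0.154) = -12500 J.
Q = ΔU + W = -12500 J.
State after step 1: P = 4370 kPa, V = 1.53 L, T = 401 K.
Step 2 — Isochoric: V stays 1.53 L; P/T = const ⇒ T₂ = 903 K, P₂ = 9840 kPa.
W = 0 (no volume change).
ΔU = nCvΔT = 2.01×28.7×(903−401) = 28900 J.
Q = ΔU = 28900 J.
Net over both steps: W = -12500 J, Q = 16400 J, ΔU = 28900 J.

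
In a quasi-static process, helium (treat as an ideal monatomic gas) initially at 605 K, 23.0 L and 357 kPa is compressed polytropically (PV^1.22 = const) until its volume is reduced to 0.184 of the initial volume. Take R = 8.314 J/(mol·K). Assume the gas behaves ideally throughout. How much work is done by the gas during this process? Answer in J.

-16800 J

n = P₁V₁/(RT₁) = 357×23.0/(8.314×605) = 1.63 mol.
Polytropic n=1.22: T₂ = T₁(V₁/V₂)^(n−1) = 605×(5.43)^0.22 = 878 K; P₂ = P₁(V₁/V₂)^n = 2820 kPa.
W = (P₁V₁−P₂V₂)/(n−1) = (357×23.0−2820×4.23)/0.22 = -16800 J.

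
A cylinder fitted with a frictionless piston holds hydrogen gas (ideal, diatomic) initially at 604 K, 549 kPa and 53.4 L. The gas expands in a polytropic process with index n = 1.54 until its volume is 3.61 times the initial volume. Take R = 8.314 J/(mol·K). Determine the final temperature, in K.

Polytropic n=1.54: T₂ = T₁(V₁/V₂)^(n−1) = 604×(0.277)^0.54 = 302 K; P₂ = P₁(V₁/V₂)^n = 76.0 kPa.

302 K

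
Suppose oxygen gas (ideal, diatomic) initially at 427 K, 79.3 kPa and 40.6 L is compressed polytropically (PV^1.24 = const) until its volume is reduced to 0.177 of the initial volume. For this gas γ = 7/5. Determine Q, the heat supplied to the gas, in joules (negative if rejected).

n = P₁V₁/(RT₁) = 79.3×40.6/(8.314×427) = 0.907 mol.
Polytropic n=1.24: T₂ = T₁(V₁/V₂)^(n−1) = 427×(5.65)^0.24 = 647 K; P₂ = P₁(V₁/V₂)^n = 679 kPa.
W = (P₁V₁−P₂V₂)/(n−1) = (79.3×40.6−679×7.19)/0.24 = -6910 J.
ΔU = nCvΔT = 0.907×20.8×(647−427) = 4150 J.
Q = ΔU + W = -2760 J.

-2760 J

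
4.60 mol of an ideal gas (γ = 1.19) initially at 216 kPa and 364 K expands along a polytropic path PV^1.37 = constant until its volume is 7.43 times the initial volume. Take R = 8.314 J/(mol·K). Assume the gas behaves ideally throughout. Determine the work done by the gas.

V₁ = nRT₁/P₁ = 4.60×8.314×364/216 = 64.4 L.
Polytropic n=1.37: T₂ = T₁(V₁/V₂)^(n−1) = 364×(0.135)^0.37 = 173 K; P₂ = P₁(V₁/V₂)^n = 13.8 kPa.
W = (P₁V₁−P₂V₂)/(n−1) = (216×64.4−13.8×479)/0.37 = 19700 J.

19700 J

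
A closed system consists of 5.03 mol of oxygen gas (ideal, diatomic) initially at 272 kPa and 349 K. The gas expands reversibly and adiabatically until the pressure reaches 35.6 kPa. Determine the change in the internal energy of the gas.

-16100 J

V₁ = nRT₁/P₁ = 5.03×8.314×349/272 = 53.7 L.
Adiabatic: T₂/T₁ = (P₂/P₁)^((γ−1)/γ) ⇒ T₂ = 349×(0.131)^0.286 = 195 K; V₂ = 229 L.
For an ideal gas ΔU = nCvΔT with Cv = (5/2)R = 20.8 J/(mol·K).
ΔU = 5.03×20.8×(195−349) = -16100 J.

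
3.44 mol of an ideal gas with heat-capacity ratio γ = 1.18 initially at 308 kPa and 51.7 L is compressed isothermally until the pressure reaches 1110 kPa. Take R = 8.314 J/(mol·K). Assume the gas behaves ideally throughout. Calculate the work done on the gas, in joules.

20400 J

T₁ = P₁V₁/(nR) = 308×51.7/(3.44×8.314) = 557 K.
Isothermal: T stays 557 K; PV = const ⇒ V₂ = 14.3 L, P₂ = 1110 kPa.
W = nRT ln(V₂/V₁) = 3.44×8.314×557×ln(0.277) = -20400 J.
Work done on the gas = −W_by = 20400 J.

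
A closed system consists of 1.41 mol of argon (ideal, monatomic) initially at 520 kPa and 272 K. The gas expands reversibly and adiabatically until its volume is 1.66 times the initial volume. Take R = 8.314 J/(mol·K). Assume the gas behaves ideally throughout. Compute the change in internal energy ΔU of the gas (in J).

-1370 J

V₁ = nRT₁/P₁ = 1.41×8.314×272/520 = 6.13 L.
Adiabatic: TV^(γ−1) = const ⇒ T₂ = 272×(0.602)^0.667 = 194 K; PV^γ = const ⇒ P₂ = 223 kPa.
For an ideal gas ΔU = nCvΔT with Cv = (3/2)R = 12.5 J/(mol·K).
ΔU = 1.41×12.5×(194−272) = -1370 J.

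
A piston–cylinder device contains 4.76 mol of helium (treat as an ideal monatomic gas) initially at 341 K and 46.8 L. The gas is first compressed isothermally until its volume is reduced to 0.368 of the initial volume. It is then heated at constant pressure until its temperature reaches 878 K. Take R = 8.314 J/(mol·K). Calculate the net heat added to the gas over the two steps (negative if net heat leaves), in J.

P₁ = nRT₁/V₁ = 4.76×8.314×341/46.8 = 288 kPa.
Step 1 — Isothermal: T stays 341 K; PV = const ⇒ V₂ = 17.2 L, P₂ = 784 kPa.
ΔU = 0 (ideal gas, T constant).
W = nRT ln(V₂/V₁) = 4.76×8.314×341×ln(0.368) = -13500 J.
Q = ΔU + W = -13500 J.
State after step 1: P = 784 kPa, V = 17.2 L, T = 341 K.
Step 2 — Isobaric: P stays 784 kPa; V/T = const ⇒ T₂ = 878 K, V₂ = 44.3 L.
W = PΔV = 784×(44.3−17.2) kPa·L = 21300 J.
ΔU = nCvΔT = 4.76×12.5×(878−341) = 31900 J.
Q = ΔU + W = nCpΔT = 53100 J.
Net over both steps: W = 7760 J, Q = 39600 J, ΔU = 31900 J.

39600 J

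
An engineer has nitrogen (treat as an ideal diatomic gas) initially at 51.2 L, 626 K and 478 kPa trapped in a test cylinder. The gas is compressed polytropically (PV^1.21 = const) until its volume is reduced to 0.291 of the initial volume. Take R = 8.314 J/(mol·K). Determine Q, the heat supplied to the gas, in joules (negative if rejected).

n = P₁V₁/(RT₁) = 478×51.2/(8.314×626) = 4.70 mol.
Polytropic n=1.21: T₂ = T₁(V₁/V₂)^(n−1) = 626×(3.44)^0.21 = 811 K; P₂ = P₁(V₁/V₂)^n = 2130 kPa.
W = (P₁V₁−P₂V₂)/(n−1) = (478×51.2−2130×14.9)/0.21 = -34500 J.
ΔU = nCvΔT = 4.70×20.8×(811−626) = 18100 J.
Q = ΔU + W = -16400 J.

-16400 J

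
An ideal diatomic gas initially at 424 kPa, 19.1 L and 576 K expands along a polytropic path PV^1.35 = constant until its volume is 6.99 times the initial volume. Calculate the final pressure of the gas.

Polytropic n=1.35: T₂ = T₁(V₁/V₂)^(n−1) = 576×(0.143)^0.35 = 292 K; P₂ = P₁(V₁/V₂)^n = 30.7 kPa.

30.7 kPa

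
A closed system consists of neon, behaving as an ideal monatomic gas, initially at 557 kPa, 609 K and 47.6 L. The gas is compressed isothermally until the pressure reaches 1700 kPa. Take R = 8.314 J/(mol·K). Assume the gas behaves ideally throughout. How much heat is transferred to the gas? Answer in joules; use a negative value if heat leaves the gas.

n = P₁V₁/(RT₁) = 557×47.6/(8.314×609) = 5.24 mol.
Isothermal: T stays 609 K; PV = const ⇒ V₂ = 15.6 L, P₂ = 1700 kPa.
ΔU = 0 (ideal gas, T constant).
W = nRT ln(V₂/V₁) = 5.24×8.314×609×ln(0.328) = -29600 J.
Q = ΔU + W = -29600 J.

-29600 J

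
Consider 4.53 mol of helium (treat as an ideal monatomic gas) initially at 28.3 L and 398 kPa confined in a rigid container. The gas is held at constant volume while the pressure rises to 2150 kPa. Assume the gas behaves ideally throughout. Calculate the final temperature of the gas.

T₁ = P₁V₁/(nR) = 398×28.3/(4.53×8.314) = 299 K.
Isochoric: V stays 28.3 L; P/T = const ⇒ T₂ = 1620 K, P₂ = 2150 kPa.

1620 K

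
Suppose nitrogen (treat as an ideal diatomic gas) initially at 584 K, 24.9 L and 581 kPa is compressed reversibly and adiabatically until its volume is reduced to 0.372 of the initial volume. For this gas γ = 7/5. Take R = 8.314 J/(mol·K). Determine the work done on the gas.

n = P₁V₁/(RT₁) = 581×24.9/(8.314×584) = 2.98 mol.
Adiabatic: TV^(γ−1) = const ⇒ T₂ = 584×(2.69)^0.400 = 867 K; PV^γ = const ⇒ P₂ = 2320 kPa.
ΔU = nCvΔT = 2.98×20.8×(867−584) = 17500 J.
Q = 0 for an adiabatic process, so W = −ΔU = -17500 J.
Work done on the gas = −W_by = 17500 J.

17500 J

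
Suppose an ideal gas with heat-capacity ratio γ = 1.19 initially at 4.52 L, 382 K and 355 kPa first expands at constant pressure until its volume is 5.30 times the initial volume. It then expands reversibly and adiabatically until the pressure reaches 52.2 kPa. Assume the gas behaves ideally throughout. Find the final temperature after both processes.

1490 K

n = P₁V₁/(RT₁) = 355×4.52/(8.314×382) = 0.505 mol.
Step 1 — Isobaric: P stays 355 kPa; V/T = const ⇒ T₂ = 2020 K, V₂ = 24.0 L.
W = PΔV = 355×(24.0−4.52) kPa·L = 6900 J.
ΔU = nCvΔT = 0.505×43.8×(2020−382) = 36300 J.
Q = ΔU + W = nCpΔT = 43200 J.
State after step 1: P = 355 kPa, V = 24.0 L, T = 2020 K.
Step 2 — Adiabatic: T₂/T₁ = (P₂/P₁)^((γ−1)/γ) ⇒ T₂ = 2020×(0.147)^0.160 = 1490 K; V₂ = 120 L.
ΔU = nCvΔT = 0.505×43.8×(1490−2020) = -11800 J.
Q = 0 for an adiabatic process, so W = −ΔU = 11800 J.
Net over both steps: W = 18700 J, Q = 43200 J, ΔU = 24500 J.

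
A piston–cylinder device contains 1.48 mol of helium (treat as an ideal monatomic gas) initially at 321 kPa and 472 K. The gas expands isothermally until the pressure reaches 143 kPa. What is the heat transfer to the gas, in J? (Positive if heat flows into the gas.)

4700 J

V₁ = nRT₁/P₁ = 1.48×8.314×472/321 = 18.1 L.
Isothermal: T stays 472 K; PV = const ⇒ V₂ = 40.6 L, P₂ = 143 kPa.
ΔU = 0 (ideal gas, T constant).
W = nRT ln(V₂/V₁) = 1.48×8.314×472×ln(2.24) = 4700 J.
Q = ΔU + W = 4700 J.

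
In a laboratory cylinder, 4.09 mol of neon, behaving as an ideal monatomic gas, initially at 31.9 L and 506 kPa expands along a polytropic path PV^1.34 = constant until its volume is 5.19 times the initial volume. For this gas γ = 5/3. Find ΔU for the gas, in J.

-10400 J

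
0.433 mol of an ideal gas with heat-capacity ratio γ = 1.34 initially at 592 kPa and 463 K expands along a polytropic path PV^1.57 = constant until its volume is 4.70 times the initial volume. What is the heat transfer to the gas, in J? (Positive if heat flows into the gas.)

V₁ = nRT₁/P₁ = 0.433×8.314×463/592 = 2.82 L.
Polytropic n=1.57: T₂ = T₁(V₁/V₂)^(n−1) = 463×(0.213)^0.57 = 192 K; P₂ = P₁(V₁/V₂)^n = 52.1 kPa.
W = (P₁V₁−P₂V₂)/(n−1) = (592×2.82−52.1×13.2)/0.57 = 1710 J.
ΔU = nCvΔT = 0.433×24.5×(192−463) = -2870 J.
Q = ΔU + W = -1160 J.

-1160 J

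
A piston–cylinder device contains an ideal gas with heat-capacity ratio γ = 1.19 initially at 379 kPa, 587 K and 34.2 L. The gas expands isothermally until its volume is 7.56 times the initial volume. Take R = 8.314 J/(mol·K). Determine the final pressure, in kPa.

50.1 kPa

Isothermal: T stays 587 K; PV = const ⇒ V₂ = 259 L, P₂ = 50.1 kPa.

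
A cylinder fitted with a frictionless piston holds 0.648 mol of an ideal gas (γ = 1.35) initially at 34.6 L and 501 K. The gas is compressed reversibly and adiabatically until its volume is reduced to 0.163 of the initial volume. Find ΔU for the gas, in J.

6840 J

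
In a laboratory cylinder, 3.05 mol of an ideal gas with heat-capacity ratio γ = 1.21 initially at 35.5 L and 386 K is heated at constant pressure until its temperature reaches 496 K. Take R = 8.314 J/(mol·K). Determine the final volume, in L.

45.6 L

P₁ = nRT₁/V₁ = 3.05×8.314×386/35.5 = 276 kPa.
Isobaric: P stays 276 kPa; V/T = const ⇒ T₂ = 496 K, V₂ = 45.6 L.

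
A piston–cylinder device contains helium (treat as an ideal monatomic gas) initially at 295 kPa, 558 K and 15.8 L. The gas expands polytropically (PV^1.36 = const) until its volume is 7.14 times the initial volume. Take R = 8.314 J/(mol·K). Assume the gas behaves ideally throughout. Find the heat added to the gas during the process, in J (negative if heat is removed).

n = P₁V₁/(RT₁) = 295×15.8/(8.314×558) = 1.00 mol.
Polytropic n=1.36: T₂ = T₁(V₁/V₂)^(n−1) = 558×(0.140)^0.36 = 275 K; P₂ = P₁(V₁/V₂)^n = 20.4 kPa.
W = (P₁V₁−P₂V₂)/(n−1) = (295×15.8−20.4×113)/0.36 = 6570 J.
ΔU = nCvΔT = 1.00×12.5×(275−558) = -3550 J.
Q = ΔU + W = 3020 J.

3020 J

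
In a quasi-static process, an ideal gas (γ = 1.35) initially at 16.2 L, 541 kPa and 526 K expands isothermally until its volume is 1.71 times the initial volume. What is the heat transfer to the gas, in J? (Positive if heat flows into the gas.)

4700 J

n = P₁V₁/(RT₁) = 541×16.2/(8.314×526) = 2.00 mol.
Isothermal: T stays 526 K; PV = const ⇒ V₂ = 27.7 L, P₂ = 316 kPa.
ΔU = 0 (ideal gas, T constant).
W = nRT ln(V₂/V₁) = 2.00×8.314×526×ln(1.71) = 4700 J.
Q = ΔU + W = 4700 J.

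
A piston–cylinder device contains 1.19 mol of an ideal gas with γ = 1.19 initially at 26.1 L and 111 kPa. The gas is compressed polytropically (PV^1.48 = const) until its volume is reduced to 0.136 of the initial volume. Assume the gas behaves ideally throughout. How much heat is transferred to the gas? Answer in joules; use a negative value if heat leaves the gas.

T₁ = P₁V₁/(nR) = 111×26.1/(1.19×8.314) = 293 K.
Polytropic n=1.48: T₂ = T₁(V₁/V₂)^(n−1) = 293×(7.35)^0.48 = 763 K; P₂ = P₁(V₁/V₂)^n = 2130 kPa.
W = (P₁V₁−P₂V₂)/(n−1) = (111×26.1−2130×3.55)/0.48 = -9690 J.
ΔU = nCvΔT = 1.19×43.8×(763−293) = 24500 J.
Q = ΔU + W = 14800 J.

14800 J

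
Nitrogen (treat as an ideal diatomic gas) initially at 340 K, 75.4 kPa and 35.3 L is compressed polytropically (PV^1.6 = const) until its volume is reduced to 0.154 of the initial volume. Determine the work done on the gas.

9190 J

n = P₁V₁/(RT₁) = 75.4×35.3/(8.314×340) = 0.942 mol.
Polytropic n=1.6: T₂ = T₁(V₁/V₂)^(n−1) = 340×(6.49)^0.60 = 1040 K; P₂ = P₁(V₁/V₂)^n = 1500 kPa.
W = (P₁V₁−P₂V₂)/(n−1) = (75.4×35.3−1500×5.44)/0.60 = -9190 J.
Work done on the gas = −W_by = 9190 J.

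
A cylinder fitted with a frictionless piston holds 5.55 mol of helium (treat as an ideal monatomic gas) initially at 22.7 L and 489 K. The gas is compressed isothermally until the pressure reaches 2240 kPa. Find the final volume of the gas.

P₁ = nRT₁/V₁ = 5.55×8.314×489/22.7 = 994 kPa.
Isothermal: T stays 489 K; PV = const ⇒ V₂ = 10.1 L, P₂ = 2240 kPa.

10.1 L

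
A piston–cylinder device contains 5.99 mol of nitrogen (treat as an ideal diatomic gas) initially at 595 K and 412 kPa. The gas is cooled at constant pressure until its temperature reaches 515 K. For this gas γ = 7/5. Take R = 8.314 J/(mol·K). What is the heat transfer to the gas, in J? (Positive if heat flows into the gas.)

V₁ = nRT₁/P₁ = 5.99×8.314×595/412 = 71.9 L.
Isobaric: P stays 412 kPa; V/T = const ⇒ T₂ = 515 K, V₂ = 62.3 L.
W = PΔV = 412×(62.3−71.9) kPa·L = -3980 J.
ΔU = nCvΔT = 5.99×20.8×(515−595) = -9960 J.
Q = ΔU + W = nCpΔT = -13900 J.

-13900 J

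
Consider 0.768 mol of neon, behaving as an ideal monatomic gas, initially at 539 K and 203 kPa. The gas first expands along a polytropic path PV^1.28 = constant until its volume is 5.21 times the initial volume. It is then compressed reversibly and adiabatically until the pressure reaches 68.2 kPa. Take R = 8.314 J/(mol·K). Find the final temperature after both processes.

V₁ = nRT₁/P₁ = 0.768×8.314×539/203 = 17.0 L.
Step 1 — Polytropic n=1.28: T₂ = T₁(V₁/V₂)^(n−1) = 539×(0.192)^0.28 = 340 K; P₂ = P₁(V₁/V₂)^n = 24.5 kPa.
W = (P₁V₁−P₂V₂)/(n−1) = (203×17.0−24.5×88.3)/0.28 = 4550 J.
ΔU = nCvΔT = 0.768×12.5×(340−539) = -1910 J.
Q = ΔU + W = 2640 J.
State after step 1: P = 24.5 kPa, V = 88.3 L, T = 340 K.
Step 2 — Adiabatic: T₂/T₁ = (P₂/P₁)^((γ−1)/γ) ⇒ T₂ = 340×(2.78)^0.400 = 511 K; V₂ = 47.8 L.
ΔU = nCvΔT = 0.768×12.5×(511−340) = 1640 J.
Q = 0 for an adiabatic process, so W = −ΔU = -1640 J.
Net over both steps: W = 2910 J, Q = 2640 J, ΔU = -268 J.

511 K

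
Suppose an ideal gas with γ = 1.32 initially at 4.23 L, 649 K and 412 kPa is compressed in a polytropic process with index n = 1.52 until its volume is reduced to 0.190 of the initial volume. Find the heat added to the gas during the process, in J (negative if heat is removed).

2870 J

n = P₁V₁/(RT₁) = 412×4.23/(8.314×649) = 0.323 mol.
Polytropic n=1.52: T₂ = T₁(V₁/V₂)^(n−1) = 649×(5.26)^0.52 = 1540 K; P₂ = P₁(V₁/V₂)^n = 5140 kPa.
W = (P₁V₁−P₂V₂)/(n−1) = (412×4.23−5140×0.804)/0.52 = -4600 J.
ΔU = nCvΔT = 0.323×26.0×(1540−649) = 7470 J.
Q = ΔU + W = 2870 J.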